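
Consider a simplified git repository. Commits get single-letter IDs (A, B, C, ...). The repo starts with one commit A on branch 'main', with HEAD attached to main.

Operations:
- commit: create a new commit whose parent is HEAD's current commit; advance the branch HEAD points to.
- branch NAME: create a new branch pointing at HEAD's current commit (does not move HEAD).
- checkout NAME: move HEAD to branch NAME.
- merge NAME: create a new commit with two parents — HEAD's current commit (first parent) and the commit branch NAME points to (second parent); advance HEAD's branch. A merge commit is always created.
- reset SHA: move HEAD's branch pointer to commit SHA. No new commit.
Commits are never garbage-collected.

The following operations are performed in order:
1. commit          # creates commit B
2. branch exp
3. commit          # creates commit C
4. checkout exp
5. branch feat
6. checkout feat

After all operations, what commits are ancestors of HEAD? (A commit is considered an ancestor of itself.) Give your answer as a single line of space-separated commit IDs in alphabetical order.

Answer: A B

Derivation:
After op 1 (commit): HEAD=main@B [main=B]
After op 2 (branch): HEAD=main@B [exp=B main=B]
After op 3 (commit): HEAD=main@C [exp=B main=C]
After op 4 (checkout): HEAD=exp@B [exp=B main=C]
After op 5 (branch): HEAD=exp@B [exp=B feat=B main=C]
After op 6 (checkout): HEAD=feat@B [exp=B feat=B main=C]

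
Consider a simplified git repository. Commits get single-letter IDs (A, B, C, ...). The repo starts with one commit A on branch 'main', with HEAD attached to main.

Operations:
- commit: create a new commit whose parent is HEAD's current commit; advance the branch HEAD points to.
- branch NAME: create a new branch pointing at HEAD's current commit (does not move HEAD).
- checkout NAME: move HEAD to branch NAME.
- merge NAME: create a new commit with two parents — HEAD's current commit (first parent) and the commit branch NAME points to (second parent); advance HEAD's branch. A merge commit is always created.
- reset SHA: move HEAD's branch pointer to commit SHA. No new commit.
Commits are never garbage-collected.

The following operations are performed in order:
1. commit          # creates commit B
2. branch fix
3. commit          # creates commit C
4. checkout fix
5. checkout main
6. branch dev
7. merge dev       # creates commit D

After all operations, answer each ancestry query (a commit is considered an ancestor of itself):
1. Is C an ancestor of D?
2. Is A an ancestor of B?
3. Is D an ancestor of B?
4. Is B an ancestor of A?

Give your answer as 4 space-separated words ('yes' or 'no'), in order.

Answer: yes yes no no

Derivation:
After op 1 (commit): HEAD=main@B [main=B]
After op 2 (branch): HEAD=main@B [fix=B main=B]
After op 3 (commit): HEAD=main@C [fix=B main=C]
After op 4 (checkout): HEAD=fix@B [fix=B main=C]
After op 5 (checkout): HEAD=main@C [fix=B main=C]
After op 6 (branch): HEAD=main@C [dev=C fix=B main=C]
After op 7 (merge): HEAD=main@D [dev=C fix=B main=D]
ancestors(D) = {A,B,C,D}; C in? yes
ancestors(B) = {A,B}; A in? yes
ancestors(B) = {A,B}; D in? no
ancestors(A) = {A}; B in? no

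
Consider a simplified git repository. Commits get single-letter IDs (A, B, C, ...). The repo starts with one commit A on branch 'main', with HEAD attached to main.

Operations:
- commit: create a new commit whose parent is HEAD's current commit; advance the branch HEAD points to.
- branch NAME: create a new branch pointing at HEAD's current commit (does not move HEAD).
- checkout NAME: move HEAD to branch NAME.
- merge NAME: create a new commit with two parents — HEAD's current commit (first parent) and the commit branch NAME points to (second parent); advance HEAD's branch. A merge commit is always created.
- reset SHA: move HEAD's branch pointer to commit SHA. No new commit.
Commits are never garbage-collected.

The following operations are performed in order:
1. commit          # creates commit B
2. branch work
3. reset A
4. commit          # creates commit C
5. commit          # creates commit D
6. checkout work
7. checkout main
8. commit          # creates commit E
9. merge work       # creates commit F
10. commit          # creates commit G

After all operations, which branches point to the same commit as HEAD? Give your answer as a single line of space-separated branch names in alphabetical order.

After op 1 (commit): HEAD=main@B [main=B]
After op 2 (branch): HEAD=main@B [main=B work=B]
After op 3 (reset): HEAD=main@A [main=A work=B]
After op 4 (commit): HEAD=main@C [main=C work=B]
After op 5 (commit): HEAD=main@D [main=D work=B]
After op 6 (checkout): HEAD=work@B [main=D work=B]
After op 7 (checkout): HEAD=main@D [main=D work=B]
After op 8 (commit): HEAD=main@E [main=E work=B]
After op 9 (merge): HEAD=main@F [main=F work=B]
After op 10 (commit): HEAD=main@G [main=G work=B]

Answer: main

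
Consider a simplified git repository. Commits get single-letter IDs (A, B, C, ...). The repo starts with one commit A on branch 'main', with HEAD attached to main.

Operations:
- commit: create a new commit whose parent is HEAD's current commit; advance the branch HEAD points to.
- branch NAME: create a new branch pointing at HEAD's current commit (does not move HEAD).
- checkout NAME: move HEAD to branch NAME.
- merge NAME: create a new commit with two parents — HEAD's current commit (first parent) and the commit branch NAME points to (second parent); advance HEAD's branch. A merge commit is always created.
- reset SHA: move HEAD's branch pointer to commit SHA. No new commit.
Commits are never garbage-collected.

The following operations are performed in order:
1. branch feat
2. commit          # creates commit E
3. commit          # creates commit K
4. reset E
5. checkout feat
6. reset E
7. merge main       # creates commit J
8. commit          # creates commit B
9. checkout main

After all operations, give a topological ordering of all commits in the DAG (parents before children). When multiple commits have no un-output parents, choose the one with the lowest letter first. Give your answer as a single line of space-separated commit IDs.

After op 1 (branch): HEAD=main@A [feat=A main=A]
After op 2 (commit): HEAD=main@E [feat=A main=E]
After op 3 (commit): HEAD=main@K [feat=A main=K]
After op 4 (reset): HEAD=main@E [feat=A main=E]
After op 5 (checkout): HEAD=feat@A [feat=A main=E]
After op 6 (reset): HEAD=feat@E [feat=E main=E]
After op 7 (merge): HEAD=feat@J [feat=J main=E]
After op 8 (commit): HEAD=feat@B [feat=B main=E]
After op 9 (checkout): HEAD=main@E [feat=B main=E]
commit A: parents=[]
commit B: parents=['J']
commit E: parents=['A']
commit J: parents=['E', 'E']
commit K: parents=['E']

Answer: A E J B K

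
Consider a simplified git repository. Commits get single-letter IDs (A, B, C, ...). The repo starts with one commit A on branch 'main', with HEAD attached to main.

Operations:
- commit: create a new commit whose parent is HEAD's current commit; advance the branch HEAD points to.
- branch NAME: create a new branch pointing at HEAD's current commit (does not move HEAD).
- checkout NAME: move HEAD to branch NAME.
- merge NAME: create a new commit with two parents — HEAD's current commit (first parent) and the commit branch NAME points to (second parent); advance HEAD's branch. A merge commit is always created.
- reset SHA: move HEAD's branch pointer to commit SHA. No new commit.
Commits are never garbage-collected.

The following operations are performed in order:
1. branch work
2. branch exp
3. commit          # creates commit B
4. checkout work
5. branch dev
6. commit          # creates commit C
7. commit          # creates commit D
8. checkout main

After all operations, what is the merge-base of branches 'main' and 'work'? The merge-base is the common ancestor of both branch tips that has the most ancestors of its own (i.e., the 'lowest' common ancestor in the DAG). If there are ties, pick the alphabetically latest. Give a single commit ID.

After op 1 (branch): HEAD=main@A [main=A work=A]
After op 2 (branch): HEAD=main@A [exp=A main=A work=A]
After op 3 (commit): HEAD=main@B [exp=A main=B work=A]
After op 4 (checkout): HEAD=work@A [exp=A main=B work=A]
After op 5 (branch): HEAD=work@A [dev=A exp=A main=B work=A]
After op 6 (commit): HEAD=work@C [dev=A exp=A main=B work=C]
After op 7 (commit): HEAD=work@D [dev=A exp=A main=B work=D]
After op 8 (checkout): HEAD=main@B [dev=A exp=A main=B work=D]
ancestors(main=B): ['A', 'B']
ancestors(work=D): ['A', 'C', 'D']
common: ['A']

Answer: A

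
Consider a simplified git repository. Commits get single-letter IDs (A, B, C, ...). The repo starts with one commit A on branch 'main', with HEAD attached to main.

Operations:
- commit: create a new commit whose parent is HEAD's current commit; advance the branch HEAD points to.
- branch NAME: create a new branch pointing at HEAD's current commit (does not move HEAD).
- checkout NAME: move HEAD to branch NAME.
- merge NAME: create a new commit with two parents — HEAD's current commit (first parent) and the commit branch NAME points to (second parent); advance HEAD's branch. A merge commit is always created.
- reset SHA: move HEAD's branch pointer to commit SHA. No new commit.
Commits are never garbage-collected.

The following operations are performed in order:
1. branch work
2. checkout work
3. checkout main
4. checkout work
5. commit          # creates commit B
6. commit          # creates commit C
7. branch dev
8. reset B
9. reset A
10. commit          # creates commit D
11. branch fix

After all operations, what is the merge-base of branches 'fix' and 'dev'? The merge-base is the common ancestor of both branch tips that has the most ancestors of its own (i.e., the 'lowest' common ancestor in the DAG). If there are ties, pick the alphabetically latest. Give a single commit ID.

Answer: A

Derivation:
After op 1 (branch): HEAD=main@A [main=A work=A]
After op 2 (checkout): HEAD=work@A [main=A work=A]
After op 3 (checkout): HEAD=main@A [main=A work=A]
After op 4 (checkout): HEAD=work@A [main=A work=A]
After op 5 (commit): HEAD=work@B [main=A work=B]
After op 6 (commit): HEAD=work@C [main=A work=C]
After op 7 (branch): HEAD=work@C [dev=C main=A work=C]
After op 8 (reset): HEAD=work@B [dev=C main=A work=B]
After op 9 (reset): HEAD=work@A [dev=C main=A work=A]
After op 10 (commit): HEAD=work@D [dev=C main=A work=D]
After op 11 (branch): HEAD=work@D [dev=C fix=D main=A work=D]
ancestors(fix=D): ['A', 'D']
ancestors(dev=C): ['A', 'B', 'C']
common: ['A']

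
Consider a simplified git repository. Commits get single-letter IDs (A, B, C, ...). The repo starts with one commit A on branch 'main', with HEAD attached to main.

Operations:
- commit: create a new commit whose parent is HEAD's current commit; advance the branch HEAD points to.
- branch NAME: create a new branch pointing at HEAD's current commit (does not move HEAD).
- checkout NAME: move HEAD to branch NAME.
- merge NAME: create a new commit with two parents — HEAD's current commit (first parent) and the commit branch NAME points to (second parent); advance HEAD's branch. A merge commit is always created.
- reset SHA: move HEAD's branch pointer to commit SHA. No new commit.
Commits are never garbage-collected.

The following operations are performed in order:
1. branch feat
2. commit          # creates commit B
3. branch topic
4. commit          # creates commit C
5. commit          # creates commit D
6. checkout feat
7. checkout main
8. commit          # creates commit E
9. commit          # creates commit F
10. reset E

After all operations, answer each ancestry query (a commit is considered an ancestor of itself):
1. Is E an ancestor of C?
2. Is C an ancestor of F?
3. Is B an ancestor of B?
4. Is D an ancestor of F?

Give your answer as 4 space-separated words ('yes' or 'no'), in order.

After op 1 (branch): HEAD=main@A [feat=A main=A]
After op 2 (commit): HEAD=main@B [feat=A main=B]
After op 3 (branch): HEAD=main@B [feat=A main=B topic=B]
After op 4 (commit): HEAD=main@C [feat=A main=C topic=B]
After op 5 (commit): HEAD=main@D [feat=A main=D topic=B]
After op 6 (checkout): HEAD=feat@A [feat=A main=D topic=B]
After op 7 (checkout): HEAD=main@D [feat=A main=D topic=B]
After op 8 (commit): HEAD=main@E [feat=A main=E topic=B]
After op 9 (commit): HEAD=main@F [feat=A main=F topic=B]
After op 10 (reset): HEAD=main@E [feat=A main=E topic=B]
ancestors(C) = {A,B,C}; E in? no
ancestors(F) = {A,B,C,D,E,F}; C in? yes
ancestors(B) = {A,B}; B in? yes
ancestors(F) = {A,B,C,D,E,F}; D in? yes

Answer: no yes yes yes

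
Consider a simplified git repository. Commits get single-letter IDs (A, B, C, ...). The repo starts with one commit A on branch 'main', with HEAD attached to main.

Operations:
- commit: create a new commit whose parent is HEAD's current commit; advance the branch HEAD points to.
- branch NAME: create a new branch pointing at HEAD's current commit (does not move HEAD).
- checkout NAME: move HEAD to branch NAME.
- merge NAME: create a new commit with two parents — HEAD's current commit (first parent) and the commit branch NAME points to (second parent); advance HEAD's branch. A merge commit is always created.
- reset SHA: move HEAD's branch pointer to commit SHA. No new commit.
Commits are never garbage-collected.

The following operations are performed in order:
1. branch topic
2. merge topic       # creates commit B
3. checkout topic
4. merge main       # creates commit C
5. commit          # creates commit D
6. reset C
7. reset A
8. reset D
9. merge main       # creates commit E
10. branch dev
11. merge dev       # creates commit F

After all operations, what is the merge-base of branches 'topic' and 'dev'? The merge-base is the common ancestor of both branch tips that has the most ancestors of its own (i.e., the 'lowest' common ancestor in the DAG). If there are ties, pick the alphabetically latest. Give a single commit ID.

After op 1 (branch): HEAD=main@A [main=A topic=A]
After op 2 (merge): HEAD=main@B [main=B topic=A]
After op 3 (checkout): HEAD=topic@A [main=B topic=A]
After op 4 (merge): HEAD=topic@C [main=B topic=C]
After op 5 (commit): HEAD=topic@D [main=B topic=D]
After op 6 (reset): HEAD=topic@C [main=B topic=C]
After op 7 (reset): HEAD=topic@A [main=B topic=A]
After op 8 (reset): HEAD=topic@D [main=B topic=D]
After op 9 (merge): HEAD=topic@E [main=B topic=E]
After op 10 (branch): HEAD=topic@E [dev=E main=B topic=E]
After op 11 (merge): HEAD=topic@F [dev=E main=B topic=F]
ancestors(topic=F): ['A', 'B', 'C', 'D', 'E', 'F']
ancestors(dev=E): ['A', 'B', 'C', 'D', 'E']
common: ['A', 'B', 'C', 'D', 'E']

Answer: E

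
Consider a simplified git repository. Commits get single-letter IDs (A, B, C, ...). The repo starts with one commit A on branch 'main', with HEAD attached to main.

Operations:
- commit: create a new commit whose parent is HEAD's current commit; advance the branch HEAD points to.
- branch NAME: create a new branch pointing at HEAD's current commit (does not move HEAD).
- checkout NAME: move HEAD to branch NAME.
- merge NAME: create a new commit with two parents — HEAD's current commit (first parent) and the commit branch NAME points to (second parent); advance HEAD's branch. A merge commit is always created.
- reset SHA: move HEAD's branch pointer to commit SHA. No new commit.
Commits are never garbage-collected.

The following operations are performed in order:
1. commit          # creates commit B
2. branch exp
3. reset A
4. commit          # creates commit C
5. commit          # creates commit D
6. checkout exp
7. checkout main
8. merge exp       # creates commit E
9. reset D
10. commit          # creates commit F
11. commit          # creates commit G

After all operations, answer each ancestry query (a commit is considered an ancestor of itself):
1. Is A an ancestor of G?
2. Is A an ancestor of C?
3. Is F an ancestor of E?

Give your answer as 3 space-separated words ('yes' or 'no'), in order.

After op 1 (commit): HEAD=main@B [main=B]
After op 2 (branch): HEAD=main@B [exp=B main=B]
After op 3 (reset): HEAD=main@A [exp=B main=A]
After op 4 (commit): HEAD=main@C [exp=B main=C]
After op 5 (commit): HEAD=main@D [exp=B main=D]
After op 6 (checkout): HEAD=exp@B [exp=B main=D]
After op 7 (checkout): HEAD=main@D [exp=B main=D]
After op 8 (merge): HEAD=main@E [exp=B main=E]
After op 9 (reset): HEAD=main@D [exp=B main=D]
After op 10 (commit): HEAD=main@F [exp=B main=F]
After op 11 (commit): HEAD=main@G [exp=B main=G]
ancestors(G) = {A,C,D,F,G}; A in? yes
ancestors(C) = {A,C}; A in? yes
ancestors(E) = {A,B,C,D,E}; F in? no

Answer: yes yes no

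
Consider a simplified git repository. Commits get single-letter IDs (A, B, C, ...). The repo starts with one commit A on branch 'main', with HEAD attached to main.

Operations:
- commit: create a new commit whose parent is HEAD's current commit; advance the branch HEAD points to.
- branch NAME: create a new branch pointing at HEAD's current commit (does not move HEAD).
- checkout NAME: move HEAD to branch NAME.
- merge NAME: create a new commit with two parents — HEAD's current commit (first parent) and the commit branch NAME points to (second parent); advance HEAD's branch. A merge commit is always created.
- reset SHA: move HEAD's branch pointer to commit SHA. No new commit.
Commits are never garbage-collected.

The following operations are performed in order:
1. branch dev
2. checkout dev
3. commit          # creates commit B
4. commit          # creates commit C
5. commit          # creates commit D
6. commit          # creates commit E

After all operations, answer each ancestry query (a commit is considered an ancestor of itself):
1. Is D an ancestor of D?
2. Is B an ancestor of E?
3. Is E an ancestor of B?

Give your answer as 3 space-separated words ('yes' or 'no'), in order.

Answer: yes yes no

Derivation:
After op 1 (branch): HEAD=main@A [dev=A main=A]
After op 2 (checkout): HEAD=dev@A [dev=A main=A]
After op 3 (commit): HEAD=dev@B [dev=B main=A]
After op 4 (commit): HEAD=dev@C [dev=C main=A]
After op 5 (commit): HEAD=dev@D [dev=D main=A]
After op 6 (commit): HEAD=dev@E [dev=E main=A]
ancestors(D) = {A,B,C,D}; D in? yes
ancestors(E) = {A,B,C,D,E}; B in? yes
ancestors(B) = {A,B}; E in? no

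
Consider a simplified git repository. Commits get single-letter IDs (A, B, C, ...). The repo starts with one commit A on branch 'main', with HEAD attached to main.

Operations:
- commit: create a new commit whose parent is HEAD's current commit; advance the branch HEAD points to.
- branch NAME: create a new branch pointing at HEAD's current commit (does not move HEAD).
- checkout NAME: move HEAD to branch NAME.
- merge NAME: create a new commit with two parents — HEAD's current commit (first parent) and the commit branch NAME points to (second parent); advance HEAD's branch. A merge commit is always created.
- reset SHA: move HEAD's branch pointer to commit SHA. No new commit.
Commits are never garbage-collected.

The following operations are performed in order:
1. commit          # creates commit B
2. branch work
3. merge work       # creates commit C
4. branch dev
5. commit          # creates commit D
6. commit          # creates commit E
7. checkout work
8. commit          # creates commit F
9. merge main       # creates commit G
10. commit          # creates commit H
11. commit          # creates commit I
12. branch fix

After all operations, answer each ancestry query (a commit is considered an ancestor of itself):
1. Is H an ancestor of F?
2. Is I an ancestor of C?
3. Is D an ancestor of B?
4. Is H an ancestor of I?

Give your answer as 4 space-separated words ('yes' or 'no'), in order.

Answer: no no no yes

Derivation:
After op 1 (commit): HEAD=main@B [main=B]
After op 2 (branch): HEAD=main@B [main=B work=B]
After op 3 (merge): HEAD=main@C [main=C work=B]
After op 4 (branch): HEAD=main@C [dev=C main=C work=B]
After op 5 (commit): HEAD=main@D [dev=C main=D work=B]
After op 6 (commit): HEAD=main@E [dev=C main=E work=B]
After op 7 (checkout): HEAD=work@B [dev=C main=E work=B]
After op 8 (commit): HEAD=work@F [dev=C main=E work=F]
After op 9 (merge): HEAD=work@G [dev=C main=E work=G]
After op 10 (commit): HEAD=work@H [dev=C main=E work=H]
After op 11 (commit): HEAD=work@I [dev=C main=E work=I]
After op 12 (branch): HEAD=work@I [dev=C fix=I main=E work=I]
ancestors(F) = {A,B,F}; H in? no
ancestors(C) = {A,B,C}; I in? no
ancestors(B) = {A,B}; D in? no
ancestors(I) = {A,B,C,D,E,F,G,H,I}; H in? yes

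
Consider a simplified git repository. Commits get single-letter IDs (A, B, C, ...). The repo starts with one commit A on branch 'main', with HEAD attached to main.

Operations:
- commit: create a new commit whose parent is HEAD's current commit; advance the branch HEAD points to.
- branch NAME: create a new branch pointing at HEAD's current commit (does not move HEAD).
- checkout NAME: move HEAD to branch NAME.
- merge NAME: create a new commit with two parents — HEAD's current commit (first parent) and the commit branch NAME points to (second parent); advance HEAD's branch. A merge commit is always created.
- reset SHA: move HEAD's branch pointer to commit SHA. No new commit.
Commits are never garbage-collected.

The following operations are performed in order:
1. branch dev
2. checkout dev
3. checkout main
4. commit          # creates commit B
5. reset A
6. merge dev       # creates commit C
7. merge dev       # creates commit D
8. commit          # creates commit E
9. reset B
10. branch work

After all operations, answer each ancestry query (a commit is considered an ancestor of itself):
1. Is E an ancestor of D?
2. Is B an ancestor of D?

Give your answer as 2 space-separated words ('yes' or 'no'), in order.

After op 1 (branch): HEAD=main@A [dev=A main=A]
After op 2 (checkout): HEAD=dev@A [dev=A main=A]
After op 3 (checkout): HEAD=main@A [dev=A main=A]
After op 4 (commit): HEAD=main@B [dev=A main=B]
After op 5 (reset): HEAD=main@A [dev=A main=A]
After op 6 (merge): HEAD=main@C [dev=A main=C]
After op 7 (merge): HEAD=main@D [dev=A main=D]
After op 8 (commit): HEAD=main@E [dev=A main=E]
After op 9 (reset): HEAD=main@B [dev=A main=B]
After op 10 (branch): HEAD=main@B [dev=A main=B work=B]
ancestors(D) = {A,C,D}; E in? no
ancestors(D) = {A,C,D}; B in? no

Answer: no no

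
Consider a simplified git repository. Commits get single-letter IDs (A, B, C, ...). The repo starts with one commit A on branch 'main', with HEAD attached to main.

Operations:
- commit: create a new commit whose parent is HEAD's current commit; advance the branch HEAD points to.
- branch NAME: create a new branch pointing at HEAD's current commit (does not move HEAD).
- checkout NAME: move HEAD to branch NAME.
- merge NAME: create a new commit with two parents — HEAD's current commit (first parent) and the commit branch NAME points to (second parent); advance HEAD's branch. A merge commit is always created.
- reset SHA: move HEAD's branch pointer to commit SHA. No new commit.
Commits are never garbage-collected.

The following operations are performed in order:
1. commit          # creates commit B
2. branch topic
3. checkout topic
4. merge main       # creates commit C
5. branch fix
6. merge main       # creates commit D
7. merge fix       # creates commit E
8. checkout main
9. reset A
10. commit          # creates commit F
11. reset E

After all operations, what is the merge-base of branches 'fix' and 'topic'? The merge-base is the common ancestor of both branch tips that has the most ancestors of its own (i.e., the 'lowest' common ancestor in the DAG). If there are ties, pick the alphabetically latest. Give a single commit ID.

After op 1 (commit): HEAD=main@B [main=B]
After op 2 (branch): HEAD=main@B [main=B topic=B]
After op 3 (checkout): HEAD=topic@B [main=B topic=B]
After op 4 (merge): HEAD=topic@C [main=B topic=C]
After op 5 (branch): HEAD=topic@C [fix=C main=B topic=C]
After op 6 (merge): HEAD=topic@D [fix=C main=B topic=D]
After op 7 (merge): HEAD=topic@E [fix=C main=B topic=E]
After op 8 (checkout): HEAD=main@B [fix=C main=B topic=E]
After op 9 (reset): HEAD=main@A [fix=C main=A topic=E]
After op 10 (commit): HEAD=main@F [fix=C main=F topic=E]
After op 11 (reset): HEAD=main@E [fix=C main=E topic=E]
ancestors(fix=C): ['A', 'B', 'C']
ancestors(topic=E): ['A', 'B', 'C', 'D', 'E']
common: ['A', 'B', 'C']

Answer: C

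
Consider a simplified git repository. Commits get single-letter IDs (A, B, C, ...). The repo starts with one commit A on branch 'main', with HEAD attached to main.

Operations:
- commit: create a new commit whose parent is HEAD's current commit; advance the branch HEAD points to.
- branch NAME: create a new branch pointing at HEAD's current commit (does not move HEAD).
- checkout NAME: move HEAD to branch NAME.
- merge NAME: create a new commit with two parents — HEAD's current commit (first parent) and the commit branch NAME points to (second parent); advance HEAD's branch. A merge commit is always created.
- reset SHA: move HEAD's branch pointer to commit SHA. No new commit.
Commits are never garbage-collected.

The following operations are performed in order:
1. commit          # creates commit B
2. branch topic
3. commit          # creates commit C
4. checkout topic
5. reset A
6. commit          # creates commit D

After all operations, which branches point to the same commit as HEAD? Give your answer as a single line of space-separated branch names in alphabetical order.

After op 1 (commit): HEAD=main@B [main=B]
After op 2 (branch): HEAD=main@B [main=B topic=B]
After op 3 (commit): HEAD=main@C [main=C topic=B]
After op 4 (checkout): HEAD=topic@B [main=C topic=B]
After op 5 (reset): HEAD=topic@A [main=C topic=A]
After op 6 (commit): HEAD=topic@D [main=C topic=D]

Answer: topic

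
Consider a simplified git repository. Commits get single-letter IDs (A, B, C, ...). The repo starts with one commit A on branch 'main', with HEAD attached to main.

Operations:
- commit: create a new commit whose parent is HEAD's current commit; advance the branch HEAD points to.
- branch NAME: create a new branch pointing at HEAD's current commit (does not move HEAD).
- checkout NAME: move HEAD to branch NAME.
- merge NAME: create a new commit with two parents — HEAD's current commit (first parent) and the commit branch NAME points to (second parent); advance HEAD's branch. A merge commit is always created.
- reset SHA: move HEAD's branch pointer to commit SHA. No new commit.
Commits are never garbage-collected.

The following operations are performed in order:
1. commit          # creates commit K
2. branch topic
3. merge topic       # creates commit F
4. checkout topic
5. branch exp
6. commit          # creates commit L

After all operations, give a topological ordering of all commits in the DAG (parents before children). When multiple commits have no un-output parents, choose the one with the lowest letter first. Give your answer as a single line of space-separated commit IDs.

After op 1 (commit): HEAD=main@K [main=K]
After op 2 (branch): HEAD=main@K [main=K topic=K]
After op 3 (merge): HEAD=main@F [main=F topic=K]
After op 4 (checkout): HEAD=topic@K [main=F topic=K]
After op 5 (branch): HEAD=topic@K [exp=K main=F topic=K]
After op 6 (commit): HEAD=topic@L [exp=K main=F topic=L]
commit A: parents=[]
commit F: parents=['K', 'K']
commit K: parents=['A']
commit L: parents=['K']

Answer: A K F L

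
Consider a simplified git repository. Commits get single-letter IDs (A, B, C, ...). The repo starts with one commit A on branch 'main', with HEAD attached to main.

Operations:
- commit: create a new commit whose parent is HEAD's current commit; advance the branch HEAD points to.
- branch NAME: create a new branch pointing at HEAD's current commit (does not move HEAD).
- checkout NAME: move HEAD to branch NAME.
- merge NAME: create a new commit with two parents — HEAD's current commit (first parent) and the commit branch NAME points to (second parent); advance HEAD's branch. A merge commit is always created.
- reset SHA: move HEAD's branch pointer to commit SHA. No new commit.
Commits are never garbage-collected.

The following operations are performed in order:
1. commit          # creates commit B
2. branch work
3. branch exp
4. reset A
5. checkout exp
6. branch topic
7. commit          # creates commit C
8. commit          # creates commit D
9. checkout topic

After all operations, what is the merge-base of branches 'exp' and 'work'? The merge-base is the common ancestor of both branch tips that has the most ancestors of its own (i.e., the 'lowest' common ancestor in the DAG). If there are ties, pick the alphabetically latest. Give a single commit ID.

Answer: B

Derivation:
After op 1 (commit): HEAD=main@B [main=B]
After op 2 (branch): HEAD=main@B [main=B work=B]
After op 3 (branch): HEAD=main@B [exp=B main=B work=B]
After op 4 (reset): HEAD=main@A [exp=B main=A work=B]
After op 5 (checkout): HEAD=exp@B [exp=B main=A work=B]
After op 6 (branch): HEAD=exp@B [exp=B main=A topic=B work=B]
After op 7 (commit): HEAD=exp@C [exp=C main=A topic=B work=B]
After op 8 (commit): HEAD=exp@D [exp=D main=A topic=B work=B]
After op 9 (checkout): HEAD=topic@B [exp=D main=A topic=B work=B]
ancestors(exp=D): ['A', 'B', 'C', 'D']
ancestors(work=B): ['A', 'B']
common: ['A', 'B']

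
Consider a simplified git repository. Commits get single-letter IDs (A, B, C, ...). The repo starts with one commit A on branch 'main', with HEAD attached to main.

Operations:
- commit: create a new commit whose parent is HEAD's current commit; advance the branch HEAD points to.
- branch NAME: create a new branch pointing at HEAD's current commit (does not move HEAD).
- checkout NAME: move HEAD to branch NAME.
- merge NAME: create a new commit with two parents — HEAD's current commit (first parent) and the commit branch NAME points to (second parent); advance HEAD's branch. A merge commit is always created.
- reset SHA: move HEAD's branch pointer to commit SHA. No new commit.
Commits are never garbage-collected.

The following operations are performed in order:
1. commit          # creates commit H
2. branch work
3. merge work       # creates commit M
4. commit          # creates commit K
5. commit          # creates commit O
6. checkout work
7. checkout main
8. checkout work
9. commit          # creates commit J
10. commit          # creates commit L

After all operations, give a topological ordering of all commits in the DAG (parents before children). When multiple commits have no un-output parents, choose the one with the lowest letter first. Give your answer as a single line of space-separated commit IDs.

Answer: A H J L M K O

Derivation:
After op 1 (commit): HEAD=main@H [main=H]
After op 2 (branch): HEAD=main@H [main=H work=H]
After op 3 (merge): HEAD=main@M [main=M work=H]
After op 4 (commit): HEAD=main@K [main=K work=H]
After op 5 (commit): HEAD=main@O [main=O work=H]
After op 6 (checkout): HEAD=work@H [main=O work=H]
After op 7 (checkout): HEAD=main@O [main=O work=H]
After op 8 (checkout): HEAD=work@H [main=O work=H]
After op 9 (commit): HEAD=work@J [main=O work=J]
After op 10 (commit): HEAD=work@L [main=O work=L]
commit A: parents=[]
commit H: parents=['A']
commit J: parents=['H']
commit K: parents=['M']
commit L: parents=['J']
commit M: parents=['H', 'H']
commit O: parents=['K']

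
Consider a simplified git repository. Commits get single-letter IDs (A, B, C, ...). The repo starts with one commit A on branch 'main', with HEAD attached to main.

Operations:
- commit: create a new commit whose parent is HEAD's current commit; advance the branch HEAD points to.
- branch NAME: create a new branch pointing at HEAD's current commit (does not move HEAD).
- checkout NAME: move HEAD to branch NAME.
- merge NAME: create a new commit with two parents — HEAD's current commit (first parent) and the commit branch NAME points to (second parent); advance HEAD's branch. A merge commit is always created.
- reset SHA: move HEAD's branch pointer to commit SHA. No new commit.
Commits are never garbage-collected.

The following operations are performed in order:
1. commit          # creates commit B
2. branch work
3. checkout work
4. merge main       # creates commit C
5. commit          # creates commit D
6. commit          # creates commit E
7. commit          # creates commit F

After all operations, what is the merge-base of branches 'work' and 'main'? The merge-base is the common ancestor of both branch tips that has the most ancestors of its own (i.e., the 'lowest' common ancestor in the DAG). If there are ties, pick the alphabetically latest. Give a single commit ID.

Answer: B

Derivation:
After op 1 (commit): HEAD=main@B [main=B]
After op 2 (branch): HEAD=main@B [main=B work=B]
After op 3 (checkout): HEAD=work@B [main=B work=B]
After op 4 (merge): HEAD=work@C [main=B work=C]
After op 5 (commit): HEAD=work@D [main=B work=D]
After op 6 (commit): HEAD=work@E [main=B work=E]
After op 7 (commit): HEAD=work@F [main=B work=F]
ancestors(work=F): ['A', 'B', 'C', 'D', 'E', 'F']
ancestors(main=B): ['A', 'B']
common: ['A', 'B']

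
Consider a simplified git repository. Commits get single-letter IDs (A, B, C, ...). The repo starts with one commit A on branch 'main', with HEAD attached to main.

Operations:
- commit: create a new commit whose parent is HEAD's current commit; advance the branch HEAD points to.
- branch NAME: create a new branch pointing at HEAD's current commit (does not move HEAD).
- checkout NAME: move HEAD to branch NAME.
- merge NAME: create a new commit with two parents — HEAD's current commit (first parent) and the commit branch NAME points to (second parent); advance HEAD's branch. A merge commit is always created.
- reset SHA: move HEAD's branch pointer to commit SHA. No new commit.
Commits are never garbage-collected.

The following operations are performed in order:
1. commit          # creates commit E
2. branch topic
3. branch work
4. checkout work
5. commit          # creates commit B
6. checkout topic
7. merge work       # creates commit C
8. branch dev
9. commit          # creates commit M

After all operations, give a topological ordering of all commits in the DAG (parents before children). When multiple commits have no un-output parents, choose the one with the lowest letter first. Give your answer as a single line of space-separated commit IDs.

After op 1 (commit): HEAD=main@E [main=E]
After op 2 (branch): HEAD=main@E [main=E topic=E]
After op 3 (branch): HEAD=main@E [main=E topic=E work=E]
After op 4 (checkout): HEAD=work@E [main=E topic=E work=E]
After op 5 (commit): HEAD=work@B [main=E topic=E work=B]
After op 6 (checkout): HEAD=topic@E [main=E topic=E work=B]
After op 7 (merge): HEAD=topic@C [main=E topic=C work=B]
After op 8 (branch): HEAD=topic@C [dev=C main=E topic=C work=B]
After op 9 (commit): HEAD=topic@M [dev=C main=E topic=M work=B]
commit A: parents=[]
commit B: parents=['E']
commit C: parents=['E', 'B']
commit E: parents=['A']
commit M: parents=['C']

Answer: A E B C M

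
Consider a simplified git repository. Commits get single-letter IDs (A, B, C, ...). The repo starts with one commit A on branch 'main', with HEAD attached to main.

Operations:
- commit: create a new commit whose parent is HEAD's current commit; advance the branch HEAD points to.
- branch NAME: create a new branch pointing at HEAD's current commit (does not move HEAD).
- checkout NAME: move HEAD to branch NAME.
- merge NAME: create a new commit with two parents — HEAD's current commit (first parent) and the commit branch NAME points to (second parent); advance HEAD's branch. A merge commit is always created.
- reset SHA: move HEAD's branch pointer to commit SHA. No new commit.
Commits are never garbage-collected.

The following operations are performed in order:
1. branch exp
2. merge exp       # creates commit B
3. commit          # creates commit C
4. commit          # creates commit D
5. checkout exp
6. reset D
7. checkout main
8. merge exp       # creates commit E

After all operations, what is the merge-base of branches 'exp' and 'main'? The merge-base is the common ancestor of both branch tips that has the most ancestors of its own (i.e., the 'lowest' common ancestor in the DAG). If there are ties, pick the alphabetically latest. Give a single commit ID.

Answer: D

Derivation:
After op 1 (branch): HEAD=main@A [exp=A main=A]
After op 2 (merge): HEAD=main@B [exp=A main=B]
After op 3 (commit): HEAD=main@C [exp=A main=C]
After op 4 (commit): HEAD=main@D [exp=A main=D]
After op 5 (checkout): HEAD=exp@A [exp=A main=D]
After op 6 (reset): HEAD=exp@D [exp=D main=D]
After op 7 (checkout): HEAD=main@D [exp=D main=D]
After op 8 (merge): HEAD=main@E [exp=D main=E]
ancestors(exp=D): ['A', 'B', 'C', 'D']
ancestors(main=E): ['A', 'B', 'C', 'D', 'E']
common: ['A', 'B', 'C', 'D']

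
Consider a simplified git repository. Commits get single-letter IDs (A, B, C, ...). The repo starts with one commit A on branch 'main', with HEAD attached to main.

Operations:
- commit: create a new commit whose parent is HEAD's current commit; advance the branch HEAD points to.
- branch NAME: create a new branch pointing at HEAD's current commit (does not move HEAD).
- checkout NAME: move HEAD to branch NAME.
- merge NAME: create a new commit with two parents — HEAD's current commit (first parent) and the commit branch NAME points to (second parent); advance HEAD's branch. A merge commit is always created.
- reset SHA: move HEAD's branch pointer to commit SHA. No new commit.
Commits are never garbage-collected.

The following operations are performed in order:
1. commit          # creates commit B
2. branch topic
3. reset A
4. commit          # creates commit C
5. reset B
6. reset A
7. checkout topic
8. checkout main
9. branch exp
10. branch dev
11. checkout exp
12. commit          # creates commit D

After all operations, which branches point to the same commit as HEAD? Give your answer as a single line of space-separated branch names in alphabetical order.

Answer: exp

Derivation:
After op 1 (commit): HEAD=main@B [main=B]
After op 2 (branch): HEAD=main@B [main=B topic=B]
After op 3 (reset): HEAD=main@A [main=A topic=B]
After op 4 (commit): HEAD=main@C [main=C topic=B]
After op 5 (reset): HEAD=main@B [main=B topic=B]
After op 6 (reset): HEAD=main@A [main=A topic=B]
After op 7 (checkout): HEAD=topic@B [main=A topic=B]
After op 8 (checkout): HEAD=main@A [main=A topic=B]
After op 9 (branch): HEAD=main@A [exp=A main=A topic=B]
After op 10 (branch): HEAD=main@A [dev=A exp=A main=A topic=B]
After op 11 (checkout): HEAD=exp@A [dev=A exp=A main=A topic=B]
After op 12 (commit): HEAD=exp@D [dev=A exp=D main=A topic=B]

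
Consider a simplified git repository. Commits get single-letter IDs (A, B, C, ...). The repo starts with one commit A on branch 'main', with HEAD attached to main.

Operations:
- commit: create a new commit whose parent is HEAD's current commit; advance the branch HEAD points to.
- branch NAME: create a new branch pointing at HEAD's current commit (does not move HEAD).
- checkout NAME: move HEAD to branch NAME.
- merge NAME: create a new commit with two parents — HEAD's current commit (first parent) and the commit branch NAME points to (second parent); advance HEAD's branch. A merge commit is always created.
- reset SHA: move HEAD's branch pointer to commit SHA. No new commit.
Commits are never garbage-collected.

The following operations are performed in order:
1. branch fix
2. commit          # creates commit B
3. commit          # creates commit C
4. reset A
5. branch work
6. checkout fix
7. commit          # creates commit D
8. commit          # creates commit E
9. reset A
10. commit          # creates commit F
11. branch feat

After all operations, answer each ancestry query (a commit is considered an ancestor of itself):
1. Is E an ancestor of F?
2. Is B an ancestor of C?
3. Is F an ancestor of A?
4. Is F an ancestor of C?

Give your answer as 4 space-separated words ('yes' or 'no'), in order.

Answer: no yes no no

Derivation:
After op 1 (branch): HEAD=main@A [fix=A main=A]
After op 2 (commit): HEAD=main@B [fix=A main=B]
After op 3 (commit): HEAD=main@C [fix=A main=C]
After op 4 (reset): HEAD=main@A [fix=A main=A]
After op 5 (branch): HEAD=main@A [fix=A main=A work=A]
After op 6 (checkout): HEAD=fix@A [fix=A main=A work=A]
After op 7 (commit): HEAD=fix@D [fix=D main=A work=A]
After op 8 (commit): HEAD=fix@E [fix=E main=A work=A]
After op 9 (reset): HEAD=fix@A [fix=A main=A work=A]
After op 10 (commit): HEAD=fix@F [fix=F main=A work=A]
After op 11 (branch): HEAD=fix@F [feat=F fix=F main=A work=A]
ancestors(F) = {A,F}; E in? no
ancestors(C) = {A,B,C}; B in? yes
ancestors(A) = {A}; F in? no
ancestors(C) = {A,B,C}; F in? no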